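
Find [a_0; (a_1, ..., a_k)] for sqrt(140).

Write x_i = (sqrt(140) + m_i)/d_i with (m_0, d_0) = (0, 1). a_0 = floor(sqrt(140)) = 11, since 11^2 = 121 <= 140 < 144 = 12^2.
Iterate m_{i+1} = d_i*a_i - m_i, d_{i+1} = (140 - m_{i+1}^2)/d_i, a_{i+1} = floor((a_0 + m_{i+1})/d_{i+1}):
  m_1 = 1*11 - 0 = 11, d_1 = (140 - 11^2)/1 = 19/1 = 19, a_1 = floor((11 + 11)/19) = 1.
  m_2 = 19*1 - 11 = 8, d_2 = (140 - 8^2)/19 = 76/19 = 4, a_2 = floor((11 + 8)/4) = 4.
  m_3 = 4*4 - 8 = 8, d_3 = (140 - 8^2)/4 = 76/4 = 19, a_3 = floor((11 + 8)/19) = 1.
  m_4 = 19*1 - 8 = 11, d_4 = (140 - 11^2)/19 = 19/19 = 1, a_4 = floor((11 + 11)/1) = 22.
  m_5 = 1*22 - 11 = 11, d_5 = (140 - 11^2)/1 = 19/1 = 19: (m_5, d_5) = (m_1, d_1) = (11, 19), so from here the quotients repeat a_1, ..., a_4; the period length is 4.
Hence the expansion of sqrt(140) is a_0 = 11 followed by the repeating block 1, 4, 1, 22 (period 4).

[11; (1, 4, 1, 22)]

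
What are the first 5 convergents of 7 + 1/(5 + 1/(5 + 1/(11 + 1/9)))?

Using the convergent recurrence p_i = a_i*p_{i-1} + p_{i-2}, q_i = a_i*q_{i-1} + q_{i-2} with p_{-2}=0, p_{-1}=1, q_{-2}=1, q_{-1}=0:
  i=0: a_0=7, p_0 = 7*1 + 0 = 7, q_0 = 7*0 + 1 = 1.
  i=1: a_1=5, p_1 = 5*7 + 1 = 36, q_1 = 5*1 + 0 = 5.
  i=2: a_2=5, p_2 = 5*36 + 7 = 187, q_2 = 5*5 + 1 = 26.
  i=3: a_3=11, p_3 = 11*187 + 36 = 2093, q_3 = 11*26 + 5 = 291.
  i=4: a_4=9, p_4 = 9*2093 + 187 = 19024, q_4 = 9*291 + 26 = 2645.

7/1, 36/5, 187/26, 2093/291, 19024/2645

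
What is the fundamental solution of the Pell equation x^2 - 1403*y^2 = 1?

(x, y) = (74726, 1995)

First expand sqrt(1403) as a continued fraction. With x_i = (sqrt(1403) + m_i)/d_i and (m_0, d_0) = (0, 1): a_0 = floor(sqrt(1403)) = 37, since 37^2 = 1369 <= 1403 < 1444 = 38^2.
Iterate m_{i+1} = d_i*a_i - m_i, d_{i+1} = (1403 - m_{i+1}^2)/d_i, a_{i+1} = floor((a_0 + m_{i+1})/d_{i+1}):
  m_1 = 1*37 - 0 = 37, d_1 = (1403 - 37^2)/1 = 34/1 = 34, a_1 = floor((37 + 37)/34) = 2.
  m_2 = 34*2 - 37 = 31, d_2 = (1403 - 31^2)/34 = 442/34 = 13, a_2 = floor((37 + 31)/13) = 5.
  m_3 = 13*5 - 31 = 34, d_3 = (1403 - 34^2)/13 = 247/13 = 19, a_3 = floor((37 + 34)/19) = 3.
  m_4 = 19*3 - 34 = 23, d_4 = (1403 - 23^2)/19 = 874/19 = 46, a_4 = floor((37 + 23)/46) = 1.
  m_5 = 46*1 - 23 = 23, d_5 = (1403 - 23^2)/46 = 874/46 = 19, a_5 = floor((37 + 23)/19) = 3.
  m_6 = 19*3 - 23 = 34, d_6 = (1403 - 34^2)/19 = 247/19 = 13, a_6 = floor((37 + 34)/13) = 5.
  m_7 = 13*5 - 34 = 31, d_7 = (1403 - 31^2)/13 = 442/13 = 34, a_7 = floor((37 + 31)/34) = 2.
  m_8 = 34*2 - 31 = 37, d_8 = (1403 - 37^2)/34 = 34/34 = 1, a_8 = floor((37 + 37)/1) = 74.
  m_9 = 1*74 - 37 = 37, d_9 = (1403 - 37^2)/1 = 34/1 = 34: (m_9, d_9) = (m_1, d_1) = (37, 34), so from here the quotients repeat a_1, ..., a_8; the period length is 8.
So sqrt(1403) = [37; (2, 5, 3, 1, 3, 5, 2, 74)] with period length k = 8.
k is even, so the fundamental solution of x^2 - 1403y^2 = 1 is (p_{k-1}, q_{k-1}) = (p_7, q_7); compute convergents through index 7.
Convergents (p_i = a_i*p_{i-1} + p_{i-2}, q_i = a_i*q_{i-1} + q_{i-2} with p_{-2}=0, p_{-1}=1, q_{-2}=1, q_{-1}=0):
  i=0: a_0=37, p_0 = 37*1 + 0 = 37, q_0 = 37*0 + 1 = 1.
  i=1: a_1=2, p_1 = 2*37 + 1 = 75, q_1 = 2*1 + 0 = 2.
  i=2: a_2=5, p_2 = 5*75 + 37 = 412, q_2 = 5*2 + 1 = 11.
  i=3: a_3=3, p_3 = 3*412 + 75 = 1311, q_3 = 3*11 + 2 = 35.
  i=4: a_4=1, p_4 = 1*1311 + 412 = 1723, q_4 = 1*35 + 11 = 46.
  i=5: a_5=3, p_5 = 3*1723 + 1311 = 6480, q_5 = 3*46 + 35 = 173.
  i=6: a_6=5, p_6 = 5*6480 + 1723 = 34123, q_6 = 5*173 + 46 = 911.
  i=7: a_7=2, p_7 = 2*34123 + 6480 = 74726, q_7 = 2*911 + 173 = 1995.
Check: 74726^2 - 1403*1995^2 = 5583975076 - 5583975075 = 1, so (x, y) = (74726, 1995) solves the equation, and by the theorem it is the least positive solution.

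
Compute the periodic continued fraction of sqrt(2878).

Write x_i = (sqrt(2878) + m_i)/d_i with (m_0, d_0) = (0, 1). a_0 = floor(sqrt(2878)) = 53, since 53^2 = 2809 <= 2878 < 2916 = 54^2.
Iterate m_{i+1} = d_i*a_i - m_i, d_{i+1} = (2878 - m_{i+1}^2)/d_i, a_{i+1} = floor((a_0 + m_{i+1})/d_{i+1}):
  m_1 = 1*53 - 0 = 53, d_1 = (2878 - 53^2)/1 = 69/1 = 69, a_1 = floor((53 + 53)/69) = 1.
  m_2 = 69*1 - 53 = 16, d_2 = (2878 - 16^2)/69 = 2622/69 = 38, a_2 = floor((53 + 16)/38) = 1.
  m_3 = 38*1 - 16 = 22, d_3 = (2878 - 22^2)/38 = 2394/38 = 63, a_3 = floor((53 + 22)/63) = 1.
  m_4 = 63*1 - 22 = 41, d_4 = (2878 - 41^2)/63 = 1197/63 = 19, a_4 = floor((53 + 41)/19) = 4.
  m_5 = 19*4 - 41 = 35, d_5 = (2878 - 35^2)/19 = 1653/19 = 87, a_5 = floor((53 + 35)/87) = 1.
  m_6 = 87*1 - 35 = 52, d_6 = (2878 - 52^2)/87 = 174/87 = 2, a_6 = floor((53 + 52)/2) = 52.
  m_7 = 2*52 - 52 = 52, d_7 = (2878 - 52^2)/2 = 174/2 = 87, a_7 = floor((53 + 52)/87) = 1.
  m_8 = 87*1 - 52 = 35, d_8 = (2878 - 35^2)/87 = 1653/87 = 19, a_8 = floor((53 + 35)/19) = 4.
  m_9 = 19*4 - 35 = 41, d_9 = (2878 - 41^2)/19 = 1197/19 = 63, a_9 = floor((53 + 41)/63) = 1.
  m_10 = 63*1 - 41 = 22, d_10 = (2878 - 22^2)/63 = 2394/63 = 38, a_10 = floor((53 + 22)/38) = 1.
  m_11 = 38*1 - 22 = 16, d_11 = (2878 - 16^2)/38 = 2622/38 = 69, a_11 = floor((53 + 16)/69) = 1.
  m_12 = 69*1 - 16 = 53, d_12 = (2878 - 53^2)/69 = 69/69 = 1, a_12 = floor((53 + 53)/1) = 106.
  m_13 = 1*106 - 53 = 53, d_13 = (2878 - 53^2)/1 = 69/1 = 69: (m_13, d_13) = (m_1, d_1) = (53, 69), so from here the quotients repeat a_1, ..., a_12; the period length is 12.
Hence the expansion of sqrt(2878) is a_0 = 53 followed by the repeating block 1, 1, 1, 4, 1, 52, 1, 4, 1, 1, 1, 106 (period 12).

[53; (1, 1, 1, 4, 1, 52, 1, 4, 1, 1, 1, 106)]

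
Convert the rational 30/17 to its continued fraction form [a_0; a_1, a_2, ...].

Run the Euclidean algorithm on 30 and 17; the successive quotients are the partial quotients a_0, a_1, ... (each step inverts the fractional part left over by the previous one):
  30 = 1*17 + 13, so a_0 = 1.
  17 = 1*13 + 4, so a_1 = 1.
  13 = 3*4 + 1, so a_2 = 3.
  4 = 4*1 + 0, so a_3 = 4.
The remainder reaches 0 after 4 divisions, so the expansion has 4 partial quotients, read off in order.

[1; 1, 3, 4]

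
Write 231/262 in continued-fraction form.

[0; 1, 7, 2, 4, 1, 2]

Run the Euclidean algorithm on 231 and 262; the successive quotients are the partial quotients a_0, a_1, ... (each step inverts the fractional part left over by the previous one):
  231 = 0*262 + 231, so a_0 = 0.
  262 = 1*231 + 31, so a_1 = 1.
  231 = 7*31 + 14, so a_2 = 7.
  31 = 2*14 + 3, so a_3 = 2.
  14 = 4*3 + 2, so a_4 = 4.
  3 = 1*2 + 1, so a_5 = 1.
  2 = 2*1 + 0, so a_6 = 2.
The remainder reaches 0 after 7 divisions, so the expansion has 7 partial quotients, read off in order.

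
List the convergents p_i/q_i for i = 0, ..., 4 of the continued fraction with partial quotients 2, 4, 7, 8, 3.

Using the convergent recurrence p_i = a_i*p_{i-1} + p_{i-2}, q_i = a_i*q_{i-1} + q_{i-2} with p_{-2}=0, p_{-1}=1, q_{-2}=1, q_{-1}=0:
  i=0: a_0=2, p_0 = 2*1 + 0 = 2, q_0 = 2*0 + 1 = 1.
  i=1: a_1=4, p_1 = 4*2 + 1 = 9, q_1 = 4*1 + 0 = 4.
  i=2: a_2=7, p_2 = 7*9 + 2 = 65, q_2 = 7*4 + 1 = 29.
  i=3: a_3=8, p_3 = 8*65 + 9 = 529, q_3 = 8*29 + 4 = 236.
  i=4: a_4=3, p_4 = 3*529 + 65 = 1652, q_4 = 3*236 + 29 = 737.

2/1, 9/4, 65/29, 529/236, 1652/737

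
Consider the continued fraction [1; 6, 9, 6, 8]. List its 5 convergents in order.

1/1, 7/6, 64/55, 391/336, 3192/2743

Using the convergent recurrence p_i = a_i*p_{i-1} + p_{i-2}, q_i = a_i*q_{i-1} + q_{i-2} with p_{-2}=0, p_{-1}=1, q_{-2}=1, q_{-1}=0:
  i=0: a_0=1, p_0 = 1*1 + 0 = 1, q_0 = 1*0 + 1 = 1.
  i=1: a_1=6, p_1 = 6*1 + 1 = 7, q_1 = 6*1 + 0 = 6.
  i=2: a_2=9, p_2 = 9*7 + 1 = 64, q_2 = 9*6 + 1 = 55.
  i=3: a_3=6, p_3 = 6*64 + 7 = 391, q_3 = 6*55 + 6 = 336.
  i=4: a_4=8, p_4 = 8*391 + 64 = 3192, q_4 = 8*336 + 55 = 2743.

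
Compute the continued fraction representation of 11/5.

Run the Euclidean algorithm on 11 and 5; the successive quotients are the partial quotients a_0, a_1, ... (each step inverts the fractional part left over by the previous one):
  11 = 2*5 + 1, so a_0 = 2.
  5 = 5*1 + 0, so a_1 = 5.
The remainder reaches 0 after 2 divisions, so the expansion has 2 partial quotients, read off in order.

[2; 5]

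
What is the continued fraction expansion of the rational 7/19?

Run the Euclidean algorithm on 7 and 19; the successive quotients are the partial quotients a_0, a_1, ... (each step inverts the fractional part left over by the previous one):
  7 = 0*19 + 7, so a_0 = 0.
  19 = 2*7 + 5, so a_1 = 2.
  7 = 1*5 + 2, so a_2 = 1.
  5 = 2*2 + 1, so a_3 = 2.
  2 = 2*1 + 0, so a_4 = 2.
The remainder reaches 0 after 5 divisions, so the expansion has 5 partial quotients, read off in order.

[0; 2, 1, 2, 2]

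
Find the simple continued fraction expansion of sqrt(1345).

[36; (1, 2, 14, 2, 1, 72)]

Write x_i = (sqrt(1345) + m_i)/d_i with (m_0, d_0) = (0, 1). a_0 = floor(sqrt(1345)) = 36, since 36^2 = 1296 <= 1345 < 1369 = 37^2.
Iterate m_{i+1} = d_i*a_i - m_i, d_{i+1} = (1345 - m_{i+1}^2)/d_i, a_{i+1} = floor((a_0 + m_{i+1})/d_{i+1}):
  m_1 = 1*36 - 0 = 36, d_1 = (1345 - 36^2)/1 = 49/1 = 49, a_1 = floor((36 + 36)/49) = 1.
  m_2 = 49*1 - 36 = 13, d_2 = (1345 - 13^2)/49 = 1176/49 = 24, a_2 = floor((36 + 13)/24) = 2.
  m_3 = 24*2 - 13 = 35, d_3 = (1345 - 35^2)/24 = 120/24 = 5, a_3 = floor((36 + 35)/5) = 14.
  m_4 = 5*14 - 35 = 35, d_4 = (1345 - 35^2)/5 = 120/5 = 24, a_4 = floor((36 + 35)/24) = 2.
  m_5 = 24*2 - 35 = 13, d_5 = (1345 - 13^2)/24 = 1176/24 = 49, a_5 = floor((36 + 13)/49) = 1.
  m_6 = 49*1 - 13 = 36, d_6 = (1345 - 36^2)/49 = 49/49 = 1, a_6 = floor((36 + 36)/1) = 72.
  m_7 = 1*72 - 36 = 36, d_7 = (1345 - 36^2)/1 = 49/1 = 49: (m_7, d_7) = (m_1, d_1) = (36, 49), so from here the quotients repeat a_1, ..., a_6; the period length is 6.
Hence the expansion of sqrt(1345) is a_0 = 36 followed by the repeating block 1, 2, 14, 2, 1, 72 (period 6).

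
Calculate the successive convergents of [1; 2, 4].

Using the convergent recurrence p_i = a_i*p_{i-1} + p_{i-2}, q_i = a_i*q_{i-1} + q_{i-2} with p_{-2}=0, p_{-1}=1, q_{-2}=1, q_{-1}=0:
  i=0: a_0=1, p_0 = 1*1 + 0 = 1, q_0 = 1*0 + 1 = 1.
  i=1: a_1=2, p_1 = 2*1 + 1 = 3, q_1 = 2*1 + 0 = 2.
  i=2: a_2=4, p_2 = 4*3 + 1 = 13, q_2 = 4*2 + 1 = 9.

1/1, 3/2, 13/9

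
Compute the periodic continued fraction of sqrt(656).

[25; (1, 1, 1, 1, 2, 1, 1, 1, 1, 50)]

Write x_i = (sqrt(656) + m_i)/d_i with (m_0, d_0) = (0, 1). a_0 = floor(sqrt(656)) = 25, since 25^2 = 625 <= 656 < 676 = 26^2.
Iterate m_{i+1} = d_i*a_i - m_i, d_{i+1} = (656 - m_{i+1}^2)/d_i, a_{i+1} = floor((a_0 + m_{i+1})/d_{i+1}):
  m_1 = 1*25 - 0 = 25, d_1 = (656 - 25^2)/1 = 31/1 = 31, a_1 = floor((25 + 25)/31) = 1.
  m_2 = 31*1 - 25 = 6, d_2 = (656 - 6^2)/31 = 620/31 = 20, a_2 = floor((25 + 6)/20) = 1.
  m_3 = 20*1 - 6 = 14, d_3 = (656 - 14^2)/20 = 460/20 = 23, a_3 = floor((25 + 14)/23) = 1.
  m_4 = 23*1 - 14 = 9, d_4 = (656 - 9^2)/23 = 575/23 = 25, a_4 = floor((25 + 9)/25) = 1.
  m_5 = 25*1 - 9 = 16, d_5 = (656 - 16^2)/25 = 400/25 = 16, a_5 = floor((25 + 16)/16) = 2.
  m_6 = 16*2 - 16 = 16, d_6 = (656 - 16^2)/16 = 400/16 = 25, a_6 = floor((25 + 16)/25) = 1.
  m_7 = 25*1 - 16 = 9, d_7 = (656 - 9^2)/25 = 575/25 = 23, a_7 = floor((25 + 9)/23) = 1.
  m_8 = 23*1 - 9 = 14, d_8 = (656 - 14^2)/23 = 460/23 = 20, a_8 = floor((25 + 14)/20) = 1.
  m_9 = 20*1 - 14 = 6, d_9 = (656 - 6^2)/20 = 620/20 = 31, a_9 = floor((25 + 6)/31) = 1.
  m_10 = 31*1 - 6 = 25, d_10 = (656 - 25^2)/31 = 31/31 = 1, a_10 = floor((25 + 25)/1) = 50.
  m_11 = 1*50 - 25 = 25, d_11 = (656 - 25^2)/1 = 31/1 = 31: (m_11, d_11) = (m_1, d_1) = (25, 31), so from here the quotients repeat a_1, ..., a_10; the period length is 10.
Hence the expansion of sqrt(656) is a_0 = 25 followed by the repeating block 1, 1, 1, 1, 2, 1, 1, 1, 1, 50 (period 10).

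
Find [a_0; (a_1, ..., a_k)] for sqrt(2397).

[48; (1, 23, 2, 23, 1, 96)]

Write x_i = (sqrt(2397) + m_i)/d_i with (m_0, d_0) = (0, 1). a_0 = floor(sqrt(2397)) = 48, since 48^2 = 2304 <= 2397 < 2401 = 49^2.
Iterate m_{i+1} = d_i*a_i - m_i, d_{i+1} = (2397 - m_{i+1}^2)/d_i, a_{i+1} = floor((a_0 + m_{i+1})/d_{i+1}):
  m_1 = 1*48 - 0 = 48, d_1 = (2397 - 48^2)/1 = 93/1 = 93, a_1 = floor((48 + 48)/93) = 1.
  m_2 = 93*1 - 48 = 45, d_2 = (2397 - 45^2)/93 = 372/93 = 4, a_2 = floor((48 + 45)/4) = 23.
  m_3 = 4*23 - 45 = 47, d_3 = (2397 - 47^2)/4 = 188/4 = 47, a_3 = floor((48 + 47)/47) = 2.
  m_4 = 47*2 - 47 = 47, d_4 = (2397 - 47^2)/47 = 188/47 = 4, a_4 = floor((48 + 47)/4) = 23.
  m_5 = 4*23 - 47 = 45, d_5 = (2397 - 45^2)/4 = 372/4 = 93, a_5 = floor((48 + 45)/93) = 1.
  m_6 = 93*1 - 45 = 48, d_6 = (2397 - 48^2)/93 = 93/93 = 1, a_6 = floor((48 + 48)/1) = 96.
  m_7 = 1*96 - 48 = 48, d_7 = (2397 - 48^2)/1 = 93/1 = 93: (m_7, d_7) = (m_1, d_1) = (48, 93), so from here the quotients repeat a_1, ..., a_6; the period length is 6.
Hence the expansion of sqrt(2397) is a_0 = 48 followed by the repeating block 1, 23, 2, 23, 1, 96 (period 6).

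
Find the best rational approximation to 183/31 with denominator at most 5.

Expand x = 183/31 as a continued fraction with the Euclidean algorithm:
  183 = 5*31 + 28, so a_0 = 5.
  31 = 1*28 + 3, so a_1 = 1.
  28 = 9*3 + 1, so a_2 = 9.
  3 = 3*1 + 0, so a_3 = 3.
so x = [5; 1, 9, 3].
Convergents (p_i = a_i*p_{i-1} + p_{i-2}, q_i = a_i*q_{i-1} + q_{i-2} with p_{-2}=0, p_{-1}=1, q_{-2}=1, q_{-1}=0), until the denominator exceeds 5:
  i=0: a_0=5, p_0 = 5*1 + 0 = 5, q_0 = 5*0 + 1 = 1.
  i=1: a_1=1, p_1 = 1*5 + 1 = 6, q_1 = 1*1 + 0 = 1.
  i=2: a_2=9, p_2 = 9*6 + 5 = 59, q_2 = 9*1 + 1 = 10.
q_2 = 10 > 5, so the last convergent with denominator <= 5 is p_1/q_1 = 6/1.
The closest fraction with denominator <= 5 is either p_1/q_1 or the intermediate fraction (k*p_1 + p_0)/(k*q_1 + q_0) with the largest k >= 1 whose denominator stays <= 5; these approach x as k grows, and every other convergent or intermediate fraction in range is farther away.
Largest k: floor((5 - q_0)/q_1) = floor((5 - 1)/1) = 4.
That gives (4*6 + 5)/(4*1 + 1) = 29/5.
Compare the errors: |x - 6/1| = |183*1 - 6*31|/(31*1) = 3/31, and |x - 29/5| = |183*5 - 29*31|/(31*5) = 16/155.
Cross-multiplying, 3*155 = 465 < 496 = 16*31, so 3/31 is smaller: the convergent 6/1 is closer to x than 29/5.

6/1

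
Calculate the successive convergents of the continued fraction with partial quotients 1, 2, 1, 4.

1/1, 3/2, 4/3, 19/14

Using the convergent recurrence p_i = a_i*p_{i-1} + p_{i-2}, q_i = a_i*q_{i-1} + q_{i-2} with p_{-2}=0, p_{-1}=1, q_{-2}=1, q_{-1}=0:
  i=0: a_0=1, p_0 = 1*1 + 0 = 1, q_0 = 1*0 + 1 = 1.
  i=1: a_1=2, p_1 = 2*1 + 1 = 3, q_1 = 2*1 + 0 = 2.
  i=2: a_2=1, p_2 = 1*3 + 1 = 4, q_2 = 1*2 + 1 = 3.
  i=3: a_3=4, p_3 = 4*4 + 3 = 19, q_3 = 4*3 + 2 = 14.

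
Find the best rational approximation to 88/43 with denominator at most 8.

Expand x = 88/43 as a continued fraction with the Euclidean algorithm:
  88 = 2*43 + 2, so a_0 = 2.
  43 = 21*2 + 1, so a_1 = 21.
  2 = 2*1 + 0, so a_2 = 2.
so x = [2; 21, 2].
Convergents (p_i = a_i*p_{i-1} + p_{i-2}, q_i = a_i*q_{i-1} + q_{i-2} with p_{-2}=0, p_{-1}=1, q_{-2}=1, q_{-1}=0), until the denominator exceeds 8:
  i=0: a_0=2, p_0 = 2*1 + 0 = 2, q_0 = 2*0 + 1 = 1.
  i=1: a_1=21, p_1 = 21*2 + 1 = 43, q_1 = 21*1 + 0 = 21.
q_1 = 21 > 8, so the last convergent with denominator <= 8 is p_0/q_0 = 2/1.
The closest fraction with denominator <= 8 is either p_0/q_0 or the intermediate fraction (k*p_0 + p_{-1})/(k*q_0 + q_{-1}) with the largest k >= 1 whose denominator stays <= 8; these approach x as k grows, and every other convergent or intermediate fraction in range is farther away.
Largest k: floor((8 - q_{-1})/q_0) = floor((8 - 0)/1) = 8 (using the seeds p_{-1} = 1, q_{-1} = 0).
That gives (8*2 + 1)/(8*1 + 0) = 17/8.
Compare the errors: |x - 2/1| = |88*1 - 2*43|/(43*1) = 2/43, and |x - 17/8| = |88*8 - 17*43|/(43*8) = 27/344.
Cross-multiplying, 2*344 = 688 < 1161 = 27*43, so 2/43 is smaller: the convergent 2/1 is closer to x than 17/8.

2/1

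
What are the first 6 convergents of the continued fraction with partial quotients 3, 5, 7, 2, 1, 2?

3/1, 16/5, 115/36, 246/77, 361/113, 968/303

Using the convergent recurrence p_i = a_i*p_{i-1} + p_{i-2}, q_i = a_i*q_{i-1} + q_{i-2} with p_{-2}=0, p_{-1}=1, q_{-2}=1, q_{-1}=0:
  i=0: a_0=3, p_0 = 3*1 + 0 = 3, q_0 = 3*0 + 1 = 1.
  i=1: a_1=5, p_1 = 5*3 + 1 = 16, q_1 = 5*1 + 0 = 5.
  i=2: a_2=7, p_2 = 7*16 + 3 = 115, q_2 = 7*5 + 1 = 36.
  i=3: a_3=2, p_3 = 2*115 + 16 = 246, q_3 = 2*36 + 5 = 77.
  i=4: a_4=1, p_4 = 1*246 + 115 = 361, q_4 = 1*77 + 36 = 113.
  i=5: a_5=2, p_5 = 2*361 + 246 = 968, q_5 = 2*113 + 77 = 303.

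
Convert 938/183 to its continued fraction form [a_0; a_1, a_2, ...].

[5; 7, 1, 22]

Run the Euclidean algorithm on 938 and 183; the successive quotients are the partial quotients a_0, a_1, ... (each step inverts the fractional part left over by the previous one):
  938 = 5*183 + 23, so a_0 = 5.
  183 = 7*23 + 22, so a_1 = 7.
  23 = 1*22 + 1, so a_2 = 1.
  22 = 22*1 + 0, so a_3 = 22.
The remainder reaches 0 after 4 divisions, so the expansion has 4 partial quotients, read off in order.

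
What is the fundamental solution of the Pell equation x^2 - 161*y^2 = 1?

(x, y) = (11775, 928)

First expand sqrt(161) as a continued fraction. With x_i = (sqrt(161) + m_i)/d_i and (m_0, d_0) = (0, 1): a_0 = floor(sqrt(161)) = 12, since 12^2 = 144 <= 161 < 169 = 13^2.
Iterate m_{i+1} = d_i*a_i - m_i, d_{i+1} = (161 - m_{i+1}^2)/d_i, a_{i+1} = floor((a_0 + m_{i+1})/d_{i+1}):
  m_1 = 1*12 - 0 = 12, d_1 = (161 - 12^2)/1 = 17/1 = 17, a_1 = floor((12 + 12)/17) = 1.
  m_2 = 17*1 - 12 = 5, d_2 = (161 - 5^2)/17 = 136/17 = 8, a_2 = floor((12 + 5)/8) = 2.
  m_3 = 8*2 - 5 = 11, d_3 = (161 - 11^2)/8 = 40/8 = 5, a_3 = floor((12 + 11)/5) = 4.
  m_4 = 5*4 - 11 = 9, d_4 = (161 - 9^2)/5 = 80/5 = 16, a_4 = floor((12 + 9)/16) = 1.
  m_5 = 16*1 - 9 = 7, d_5 = (161 - 7^2)/16 = 112/16 = 7, a_5 = floor((12 + 7)/7) = 2.
  m_6 = 7*2 - 7 = 7, d_6 = (161 - 7^2)/7 = 112/7 = 16, a_6 = floor((12 + 7)/16) = 1.
  m_7 = 16*1 - 7 = 9, d_7 = (161 - 9^2)/16 = 80/16 = 5, a_7 = floor((12 + 9)/5) = 4.
  m_8 = 5*4 - 9 = 11, d_8 = (161 - 11^2)/5 = 40/5 = 8, a_8 = floor((12 + 11)/8) = 2.
  m_9 = 8*2 - 11 = 5, d_9 = (161 - 5^2)/8 = 136/8 = 17, a_9 = floor((12 + 5)/17) = 1.
  m_10 = 17*1 - 5 = 12, d_10 = (161 - 12^2)/17 = 17/17 = 1, a_10 = floor((12 + 12)/1) = 24.
  m_11 = 1*24 - 12 = 12, d_11 = (161 - 12^2)/1 = 17/1 = 17: (m_11, d_11) = (m_1, d_1) = (12, 17), so from here the quotients repeat a_1, ..., a_10; the period length is 10.
So sqrt(161) = [12; (1, 2, 4, 1, 2, 1, 4, 2, 1, 24)] with period length k = 10.
k is even, so the fundamental solution of x^2 - 161y^2 = 1 is (p_{k-1}, q_{k-1}) = (p_9, q_9); compute convergents through index 9.
Convergents (p_i = a_i*p_{i-1} + p_{i-2}, q_i = a_i*q_{i-1} + q_{i-2} with p_{-2}=0, p_{-1}=1, q_{-2}=1, q_{-1}=0):
  i=0: a_0=12, p_0 = 12*1 + 0 = 12, q_0 = 12*0 + 1 = 1.
  i=1: a_1=1, p_1 = 1*12 + 1 = 13, q_1 = 1*1 + 0 = 1.
  i=2: a_2=2, p_2 = 2*13 + 12 = 38, q_2 = 2*1 + 1 = 3.
  i=3: a_3=4, p_3 = 4*38 + 13 = 165, q_3 = 4*3 + 1 = 13.
  i=4: a_4=1, p_4 = 1*165 + 38 = 203, q_4 = 1*13 + 3 = 16.
  i=5: a_5=2, p_5 = 2*203 + 165 = 571, q_5 = 2*16 + 13 = 45.
  i=6: a_6=1, p_6 = 1*571 + 203 = 774, q_6 = 1*45 + 16 = 61.
  i=7: a_7=4, p_7 = 4*774 + 571 = 3667, q_7 = 4*61 + 45 = 289.
  i=8: a_8=2, p_8 = 2*3667 + 774 = 8108, q_8 = 2*289 + 61 = 639.
  i=9: a_9=1, p_9 = 1*8108 + 3667 = 11775, q_9 = 1*639 + 289 = 928.
Check: 11775^2 - 161*928^2 = 138650625 - 138650624 = 1, so (x, y) = (11775, 928) solves the equation, and by the theorem it is the least positive solution.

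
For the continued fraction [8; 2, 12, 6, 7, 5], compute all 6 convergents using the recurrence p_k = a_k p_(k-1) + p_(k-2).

Using the convergent recurrence p_i = a_i*p_{i-1} + p_{i-2}, q_i = a_i*q_{i-1} + q_{i-2} with p_{-2}=0, p_{-1}=1, q_{-2}=1, q_{-1}=0:
  i=0: a_0=8, p_0 = 8*1 + 0 = 8, q_0 = 8*0 + 1 = 1.
  i=1: a_1=2, p_1 = 2*8 + 1 = 17, q_1 = 2*1 + 0 = 2.
  i=2: a_2=12, p_2 = 12*17 + 8 = 212, q_2 = 12*2 + 1 = 25.
  i=3: a_3=6, p_3 = 6*212 + 17 = 1289, q_3 = 6*25 + 2 = 152.
  i=4: a_4=7, p_4 = 7*1289 + 212 = 9235, q_4 = 7*152 + 25 = 1089.
  i=5: a_5=5, p_5 = 5*9235 + 1289 = 47464, q_5 = 5*1089 + 152 = 5597.

8/1, 17/2, 212/25, 1289/152, 9235/1089, 47464/5597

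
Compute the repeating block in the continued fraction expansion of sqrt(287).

Write x_i = (sqrt(287) + m_i)/d_i with (m_0, d_0) = (0, 1). a_0 = floor(sqrt(287)) = 16, since 16^2 = 256 <= 287 < 289 = 17^2.
Iterate m_{i+1} = d_i*a_i - m_i, d_{i+1} = (287 - m_{i+1}^2)/d_i, a_{i+1} = floor((a_0 + m_{i+1})/d_{i+1}):
  m_1 = 1*16 - 0 = 16, d_1 = (287 - 16^2)/1 = 31/1 = 31, a_1 = floor((16 + 16)/31) = 1.
  m_2 = 31*1 - 16 = 15, d_2 = (287 - 15^2)/31 = 62/31 = 2, a_2 = floor((16 + 15)/2) = 15.
  m_3 = 2*15 - 15 = 15, d_3 = (287 - 15^2)/2 = 62/2 = 31, a_3 = floor((16 + 15)/31) = 1.
  m_4 = 31*1 - 15 = 16, d_4 = (287 - 16^2)/31 = 31/31 = 1, a_4 = floor((16 + 16)/1) = 32.
  m_5 = 1*32 - 16 = 16, d_5 = (287 - 16^2)/1 = 31/1 = 31: (m_5, d_5) = (m_1, d_1) = (16, 31), so from here the quotients repeat a_1, ..., a_4; the period length is 4.
Hence the expansion of sqrt(287) is a_0 = 16 followed by the repeating block 1, 15, 1, 32 (period 4).

[16; (1, 15, 1, 32)]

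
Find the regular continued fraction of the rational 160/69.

Run the Euclidean algorithm on 160 and 69; the successive quotients are the partial quotients a_0, a_1, ... (each step inverts the fractional part left over by the previous one):
  160 = 2*69 + 22, so a_0 = 2.
  69 = 3*22 + 3, so a_1 = 3.
  22 = 7*3 + 1, so a_2 = 7.
  3 = 3*1 + 0, so a_3 = 3.
The remainder reaches 0 after 4 divisions, so the expansion has 4 partial quotients, read off in order.

[2; 3, 7, 3]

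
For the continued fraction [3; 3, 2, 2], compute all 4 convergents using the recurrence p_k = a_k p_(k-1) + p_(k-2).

3/1, 10/3, 23/7, 56/17

Using the convergent recurrence p_i = a_i*p_{i-1} + p_{i-2}, q_i = a_i*q_{i-1} + q_{i-2} with p_{-2}=0, p_{-1}=1, q_{-2}=1, q_{-1}=0:
  i=0: a_0=3, p_0 = 3*1 + 0 = 3, q_0 = 3*0 + 1 = 1.
  i=1: a_1=3, p_1 = 3*3 + 1 = 10, q_1 = 3*1 + 0 = 3.
  i=2: a_2=2, p_2 = 2*10 + 3 = 23, q_2 = 2*3 + 1 = 7.
  i=3: a_3=2, p_3 = 2*23 + 10 = 56, q_3 = 2*7 + 3 = 17.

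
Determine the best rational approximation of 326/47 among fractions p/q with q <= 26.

111/16

Expand x = 326/47 as a continued fraction with the Euclidean algorithm:
  326 = 6*47 + 44, so a_0 = 6.
  47 = 1*44 + 3, so a_1 = 1.
  44 = 14*3 + 2, so a_2 = 14.
  3 = 1*2 + 1, so a_3 = 1.
  2 = 2*1 + 0, so a_4 = 2.
so x = [6; 1, 14, 1, 2].
Convergents (p_i = a_i*p_{i-1} + p_{i-2}, q_i = a_i*q_{i-1} + q_{i-2} with p_{-2}=0, p_{-1}=1, q_{-2}=1, q_{-1}=0), until the denominator exceeds 26:
  i=0: a_0=6, p_0 = 6*1 + 0 = 6, q_0 = 6*0 + 1 = 1.
  i=1: a_1=1, p_1 = 1*6 + 1 = 7, q_1 = 1*1 + 0 = 1.
  i=2: a_2=14, p_2 = 14*7 + 6 = 104, q_2 = 14*1 + 1 = 15.
  i=3: a_3=1, p_3 = 1*104 + 7 = 111, q_3 = 1*15 + 1 = 16.
  i=4: a_4=2, p_4 = 2*111 + 104 = 326, q_4 = 2*16 + 15 = 47.
q_4 = 47 > 26, so the last convergent with denominator <= 26 is p_3/q_3 = 111/16.
The closest fraction with denominator <= 26 is either p_3/q_3 or the intermediate fraction (k*p_3 + p_2)/(k*q_3 + q_2) with the largest k >= 1 whose denominator stays <= 26; these approach x as k grows, and every other convergent or intermediate fraction in range is farther away.
Largest k: floor((26 - q_2)/q_3) = floor((26 - 15)/16) = 0.
Since k = 0, no intermediate fraction beyond p_3/q_3 has denominator <= 26, so the convergent 111/16 is the closest (its error is |326*16 - 111*47|/(47*16) = 1/752).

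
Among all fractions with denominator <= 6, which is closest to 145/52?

Expand x = 145/52 as a continued fraction with the Euclidean algorithm:
  145 = 2*52 + 41, so a_0 = 2.
  52 = 1*41 + 11, so a_1 = 1.
  41 = 3*11 + 8, so a_2 = 3.
  11 = 1*8 + 3, so a_3 = 1.
  8 = 2*3 + 2, so a_4 = 2.
  3 = 1*2 + 1, so a_5 = 1.
  2 = 2*1 + 0, so a_6 = 2.
so x = [2; 1, 3, 1, 2, 1, 2].
Convergents (p_i = a_i*p_{i-1} + p_{i-2}, q_i = a_i*q_{i-1} + q_{i-2} with p_{-2}=0, p_{-1}=1, q_{-2}=1, q_{-1}=0), until the denominator exceeds 6:
  i=0: a_0=2, p_0 = 2*1 + 0 = 2, q_0 = 2*0 + 1 = 1.
  i=1: a_1=1, p_1 = 1*2 + 1 = 3, q_1 = 1*1 + 0 = 1.
  i=2: a_2=3, p_2 = 3*3 + 2 = 11, q_2 = 3*1 + 1 = 4.
  i=3: a_3=1, p_3 = 1*11 + 3 = 14, q_3 = 1*4 + 1 = 5.
  i=4: a_4=2, p_4 = 2*14 + 11 = 39, q_4 = 2*5 + 4 = 14.
q_4 = 14 > 6, so the last convergent with denominator <= 6 is p_3/q_3 = 14/5.
The closest fraction with denominator <= 6 is either p_3/q_3 or the intermediate fraction (k*p_3 + p_2)/(k*q_3 + q_2) with the largest k >= 1 whose denominator stays <= 6; these approach x as k grows, and every other convergent or intermediate fraction in range is farther away.
Largest k: floor((6 - q_2)/q_3) = floor((6 - 4)/5) = 0.
Since k = 0, no intermediate fraction beyond p_3/q_3 has denominator <= 6, so the convergent 14/5 is the closest (its error is |145*5 - 14*52|/(52*5) = 3/260).

14/5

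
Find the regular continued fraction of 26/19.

Run the Euclidean algorithm on 26 and 19; the successive quotients are the partial quotients a_0, a_1, ... (each step inverts the fractional part left over by the previous one):
  26 = 1*19 + 7, so a_0 = 1.
  19 = 2*7 + 5, so a_1 = 2.
  7 = 1*5 + 2, so a_2 = 1.
  5 = 2*2 + 1, so a_3 = 2.
  2 = 2*1 + 0, so a_4 = 2.
The remainder reaches 0 after 5 divisions, so the expansion has 5 partial quotients, read off in order.

[1; 2, 1, 2, 2]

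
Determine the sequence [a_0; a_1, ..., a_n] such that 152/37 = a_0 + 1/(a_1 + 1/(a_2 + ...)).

[4; 9, 4]

Run the Euclidean algorithm on 152 and 37; the successive quotients are the partial quotients a_0, a_1, ... (each step inverts the fractional part left over by the previous one):
  152 = 4*37 + 4, so a_0 = 4.
  37 = 9*4 + 1, so a_1 = 9.
  4 = 4*1 + 0, so a_2 = 4.
The remainder reaches 0 after 3 divisions, so the expansion has 3 partial quotients, read off in order.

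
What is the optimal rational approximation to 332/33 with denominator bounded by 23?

Expand x = 332/33 as a continued fraction with the Euclidean algorithm:
  332 = 10*33 + 2, so a_0 = 10.
  33 = 16*2 + 1, so a_1 = 16.
  2 = 2*1 + 0, so a_2 = 2.
so x = [10; 16, 2].
Convergents (p_i = a_i*p_{i-1} + p_{i-2}, q_i = a_i*q_{i-1} + q_{i-2} with p_{-2}=0, p_{-1}=1, q_{-2}=1, q_{-1}=0), until the denominator exceeds 23:
  i=0: a_0=10, p_0 = 10*1 + 0 = 10, q_0 = 10*0 + 1 = 1.
  i=1: a_1=16, p_1 = 16*10 + 1 = 161, q_1 = 16*1 + 0 = 16.
  i=2: a_2=2, p_2 = 2*161 + 10 = 332, q_2 = 2*16 + 1 = 33.
q_2 = 33 > 23, so the last convergent with denominator <= 23 is p_1/q_1 = 161/16.
The closest fraction with denominator <= 23 is either p_1/q_1 or the intermediate fraction (k*p_1 + p_0)/(k*q_1 + q_0) with the largest k >= 1 whose denominator stays <= 23; these approach x as k grows, and every other convergent or intermediate fraction in range is farther away.
Largest k: floor((23 - q_0)/q_1) = floor((23 - 1)/16) = 1.
That gives (1*161 + 10)/(1*16 + 1) = 171/17.
Compare the errors: |x - 161/16| = |332*16 - 161*33|/(33*16) = 1/528, and |x - 171/17| = |332*17 - 171*33|/(33*17) = 1/561.
Cross-multiplying, 1*528 = 528 < 561 = 1*561, so 1/561 is smaller: the intermediate fraction 171/17 is closer to x than 161/16.

171/17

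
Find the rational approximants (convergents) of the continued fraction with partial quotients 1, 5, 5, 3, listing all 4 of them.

Using the convergent recurrence p_i = a_i*p_{i-1} + p_{i-2}, q_i = a_i*q_{i-1} + q_{i-2} with p_{-2}=0, p_{-1}=1, q_{-2}=1, q_{-1}=0:
  i=0: a_0=1, p_0 = 1*1 + 0 = 1, q_0 = 1*0 + 1 = 1.
  i=1: a_1=5, p_1 = 5*1 + 1 = 6, q_1 = 5*1 + 0 = 5.
  i=2: a_2=5, p_2 = 5*6 + 1 = 31, q_2 = 5*5 + 1 = 26.
  i=3: a_3=3, p_3 = 3*31 + 6 = 99, q_3 = 3*26 + 5 = 83.

1/1, 6/5, 31/26, 99/83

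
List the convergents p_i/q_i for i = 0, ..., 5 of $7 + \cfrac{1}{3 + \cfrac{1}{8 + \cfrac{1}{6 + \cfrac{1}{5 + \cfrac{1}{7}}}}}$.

Using the convergent recurrence p_i = a_i*p_{i-1} + p_{i-2}, q_i = a_i*q_{i-1} + q_{i-2} with p_{-2}=0, p_{-1}=1, q_{-2}=1, q_{-1}=0:
  i=0: a_0=7, p_0 = 7*1 + 0 = 7, q_0 = 7*0 + 1 = 1.
  i=1: a_1=3, p_1 = 3*7 + 1 = 22, q_1 = 3*1 + 0 = 3.
  i=2: a_2=8, p_2 = 8*22 + 7 = 183, q_2 = 8*3 + 1 = 25.
  i=3: a_3=6, p_3 = 6*183 + 22 = 1120, q_3 = 6*25 + 3 = 153.
  i=4: a_4=5, p_4 = 5*1120 + 183 = 5783, q_4 = 5*153 + 25 = 790.
  i=5: a_5=7, p_5 = 7*5783 + 1120 = 41601, q_5 = 7*790 + 153 = 5683.

7/1, 22/3, 183/25, 1120/153, 5783/790, 41601/5683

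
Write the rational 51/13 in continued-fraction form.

[3; 1, 12]

Run the Euclidean algorithm on 51 and 13; the successive quotients are the partial quotients a_0, a_1, ... (each step inverts the fractional part left over by the previous one):
  51 = 3*13 + 12, so a_0 = 3.
  13 = 1*12 + 1, so a_1 = 1.
  12 = 12*1 + 0, so a_2 = 12.
The remainder reaches 0 after 3 divisions, so the expansion has 3 partial quotients, read off in order.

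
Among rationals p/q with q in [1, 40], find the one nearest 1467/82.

Expand x = 1467/82 as a continued fraction with the Euclidean algorithm:
  1467 = 17*82 + 73, so a_0 = 17.
  82 = 1*73 + 9, so a_1 = 1.
  73 = 8*9 + 1, so a_2 = 8.
  9 = 9*1 + 0, so a_3 = 9.
so x = [17; 1, 8, 9].
Convergents (p_i = a_i*p_{i-1} + p_{i-2}, q_i = a_i*q_{i-1} + q_{i-2} with p_{-2}=0, p_{-1}=1, q_{-2}=1, q_{-1}=0), until the denominator exceeds 40:
  i=0: a_0=17, p_0 = 17*1 + 0 = 17, q_0 = 17*0 + 1 = 1.
  i=1: a_1=1, p_1 = 1*17 + 1 = 18, q_1 = 1*1 + 0 = 1.
  i=2: a_2=8, p_2 = 8*18 + 17 = 161, q_2 = 8*1 + 1 = 9.
  i=3: a_3=9, p_3 = 9*161 + 18 = 1467, q_3 = 9*9 + 1 = 82.
q_3 = 82 > 40, so the last convergent with denominator <= 40 is p_2/q_2 = 161/9.
The closest fraction with denominator <= 40 is either p_2/q_2 or the intermediate fraction (k*p_2 + p_1)/(k*q_2 + q_1) with the largest k >= 1 whose denominator stays <= 40; these approach x as k grows, and every other convergent or intermediate fraction in range is farther away.
Largest k: floor((40 - q_1)/q_2) = floor((40 - 1)/9) = 4.
That gives (4*161 + 18)/(4*9 + 1) = 662/37.
Compare the errors: |x - 161/9| = |1467*9 - 161*82|/(82*9) = 1/738, and |x - 662/37| = |1467*37 - 662*82|/(82*37) = 5/3034.
Cross-multiplying, 1*3034 = 3034 < 3690 = 5*738, so 1/738 is smaller: the convergent 161/9 is closer to x than 662/37.

161/9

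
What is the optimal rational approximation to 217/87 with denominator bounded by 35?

5/2

Expand x = 217/87 as a continued fraction with the Euclidean algorithm:
  217 = 2*87 + 43, so a_0 = 2.
  87 = 2*43 + 1, so a_1 = 2.
  43 = 43*1 + 0, so a_2 = 43.
so x = [2; 2, 43].
Convergents (p_i = a_i*p_{i-1} + p_{i-2}, q_i = a_i*q_{i-1} + q_{i-2} with p_{-2}=0, p_{-1}=1, q_{-2}=1, q_{-1}=0), until the denominator exceeds 35:
  i=0: a_0=2, p_0 = 2*1 + 0 = 2, q_0 = 2*0 + 1 = 1.
  i=1: a_1=2, p_1 = 2*2 + 1 = 5, q_1 = 2*1 + 0 = 2.
  i=2: a_2=43, p_2 = 43*5 + 2 = 217, q_2 = 43*2 + 1 = 87.
q_2 = 87 > 35, so the last convergent with denominator <= 35 is p_1/q_1 = 5/2.
The closest fraction with denominator <= 35 is either p_1/q_1 or the intermediate fraction (k*p_1 + p_0)/(k*q_1 + q_0) with the largest k >= 1 whose denominator stays <= 35; these approach x as k grows, and every other convergent or intermediate fraction in range is farther away.
Largest k: floor((35 - q_0)/q_1) = floor((35 - 1)/2) = 17.
That gives (17*5 + 2)/(17*2 + 1) = 87/35.
Compare the errors: |x - 5/2| = |217*2 - 5*87|/(87*2) = 1/174, and |x - 87/35| = |217*35 - 87*87|/(87*35) = 26/3045.
Cross-multiplying, 1*3045 = 3045 < 4524 = 26*174, so 1/174 is smaller: the convergent 5/2 is closer to x than 87/35.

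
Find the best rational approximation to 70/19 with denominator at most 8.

11/3

Expand x = 70/19 as a continued fraction with the Euclidean algorithm:
  70 = 3*19 + 13, so a_0 = 3.
  19 = 1*13 + 6, so a_1 = 1.
  13 = 2*6 + 1, so a_2 = 2.
  6 = 6*1 + 0, so a_3 = 6.
so x = [3; 1, 2, 6].
Convergents (p_i = a_i*p_{i-1} + p_{i-2}, q_i = a_i*q_{i-1} + q_{i-2} with p_{-2}=0, p_{-1}=1, q_{-2}=1, q_{-1}=0), until the denominator exceeds 8:
  i=0: a_0=3, p_0 = 3*1 + 0 = 3, q_0 = 3*0 + 1 = 1.
  i=1: a_1=1, p_1 = 1*3 + 1 = 4, q_1 = 1*1 + 0 = 1.
  i=2: a_2=2, p_2 = 2*4 + 3 = 11, q_2 = 2*1 + 1 = 3.
  i=3: a_3=6, p_3 = 6*11 + 4 = 70, q_3 = 6*3 + 1 = 19.
q_3 = 19 > 8, so the last convergent with denominator <= 8 is p_2/q_2 = 11/3.
The closest fraction with denominator <= 8 is either p_2/q_2 or the intermediate fraction (k*p_2 + p_1)/(k*q_2 + q_1) with the largest k >= 1 whose denominator stays <= 8; these approach x as k grows, and every other convergent or intermediate fraction in range is farther away.
Largest k: floor((8 - q_1)/q_2) = floor((8 - 1)/3) = 2.
That gives (2*11 + 4)/(2*3 + 1) = 26/7.
Compare the errors: |x - 11/3| = |70*3 - 11*19|/(19*3) = 1/57, and |x - 26/7| = |70*7 - 26*19|/(19*7) = 4/133.
Cross-multiplying, 1*133 = 133 < 228 = 4*57, so 1/57 is smaller: the convergent 11/3 is closer to x than 26/7.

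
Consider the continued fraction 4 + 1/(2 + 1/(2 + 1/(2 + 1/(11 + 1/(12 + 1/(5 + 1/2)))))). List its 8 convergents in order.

4/1, 9/2, 22/5, 53/12, 605/137, 7313/1656, 37170/8417, 81653/18490

Using the convergent recurrence p_i = a_i*p_{i-1} + p_{i-2}, q_i = a_i*q_{i-1} + q_{i-2} with p_{-2}=0, p_{-1}=1, q_{-2}=1, q_{-1}=0:
  i=0: a_0=4, p_0 = 4*1 + 0 = 4, q_0 = 4*0 + 1 = 1.
  i=1: a_1=2, p_1 = 2*4 + 1 = 9, q_1 = 2*1 + 0 = 2.
  i=2: a_2=2, p_2 = 2*9 + 4 = 22, q_2 = 2*2 + 1 = 5.
  i=3: a_3=2, p_3 = 2*22 + 9 = 53, q_3 = 2*5 + 2 = 12.
  i=4: a_4=11, p_4 = 11*53 + 22 = 605, q_4 = 11*12 + 5 = 137.
  i=5: a_5=12, p_5 = 12*605 + 53 = 7313, q_5 = 12*137 + 12 = 1656.
  i=6: a_6=5, p_6 = 5*7313 + 605 = 37170, q_6 = 5*1656 + 137 = 8417.
  i=7: a_7=2, p_7 = 2*37170 + 7313 = 81653, q_7 = 2*8417 + 1656 = 18490.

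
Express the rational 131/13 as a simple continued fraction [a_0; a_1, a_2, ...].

[10; 13]

Run the Euclidean algorithm on 131 and 13; the successive quotients are the partial quotients a_0, a_1, ... (each step inverts the fractional part left over by the previous one):
  131 = 10*13 + 1, so a_0 = 10.
  13 = 13*1 + 0, so a_1 = 13.
The remainder reaches 0 after 2 divisions, so the expansion has 2 partial quotients, read off in order.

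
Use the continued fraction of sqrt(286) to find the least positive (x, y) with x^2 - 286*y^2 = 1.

(x, y) = (561835, 33222)

First expand sqrt(286) as a continued fraction. With x_i = (sqrt(286) + m_i)/d_i and (m_0, d_0) = (0, 1): a_0 = floor(sqrt(286)) = 16, since 16^2 = 256 <= 286 < 289 = 17^2.
Iterate m_{i+1} = d_i*a_i - m_i, d_{i+1} = (286 - m_{i+1}^2)/d_i, a_{i+1} = floor((a_0 + m_{i+1})/d_{i+1}):
  m_1 = 1*16 - 0 = 16, d_1 = (286 - 16^2)/1 = 30/1 = 30, a_1 = floor((16 + 16)/30) = 1.
  m_2 = 30*1 - 16 = 14, d_2 = (286 - 14^2)/30 = 90/30 = 3, a_2 = floor((16 + 14)/3) = 10.
  m_3 = 3*10 - 14 = 16, d_3 = (286 - 16^2)/3 = 30/3 = 10, a_3 = floor((16 + 16)/10) = 3.
  m_4 = 10*3 - 16 = 14, d_4 = (286 - 14^2)/10 = 90/10 = 9, a_4 = floor((16 + 14)/9) = 3.
  m_5 = 9*3 - 14 = 13, d_5 = (286 - 13^2)/9 = 117/9 = 13, a_5 = floor((16 + 13)/13) = 2.
  m_6 = 13*2 - 13 = 13, d_6 = (286 - 13^2)/13 = 117/13 = 9, a_6 = floor((16 + 13)/9) = 3.
  m_7 = 9*3 - 13 = 14, d_7 = (286 - 14^2)/9 = 90/9 = 10, a_7 = floor((16 + 14)/10) = 3.
  m_8 = 10*3 - 14 = 16, d_8 = (286 - 16^2)/10 = 30/10 = 3, a_8 = floor((16 + 16)/3) = 10.
  m_9 = 3*10 - 16 = 14, d_9 = (286 - 14^2)/3 = 90/3 = 30, a_9 = floor((16 + 14)/30) = 1.
  m_10 = 30*1 - 14 = 16, d_10 = (286 - 16^2)/30 = 30/30 = 1, a_10 = floor((16 + 16)/1) = 32.
  m_11 = 1*32 - 16 = 16, d_11 = (286 - 16^2)/1 = 30/1 = 30: (m_11, d_11) = (m_1, d_1) = (16, 30), so from here the quotients repeat a_1, ..., a_10; the period length is 10.
So sqrt(286) = [16; (1, 10, 3, 3, 2, 3, 3, 10, 1, 32)] with period length k = 10.
k is even, so the fundamental solution of x^2 - 286y^2 = 1 is (p_{k-1}, q_{k-1}) = (p_9, q_9); compute convergents through index 9.
Convergents (p_i = a_i*p_{i-1} + p_{i-2}, q_i = a_i*q_{i-1} + q_{i-2} with p_{-2}=0, p_{-1}=1, q_{-2}=1, q_{-1}=0):
  i=0: a_0=16, p_0 = 16*1 + 0 = 16, q_0 = 16*0 + 1 = 1.
  i=1: a_1=1, p_1 = 1*16 + 1 = 17, q_1 = 1*1 + 0 = 1.
  i=2: a_2=10, p_2 = 10*17 + 16 = 186, q_2 = 10*1 + 1 = 11.
  i=3: a_3=3, p_3 = 3*186 + 17 = 575, q_3 = 3*11 + 1 = 34.
  i=4: a_4=3, p_4 = 3*575 + 186 = 1911, q_4 = 3*34 + 11 = 113.
  i=5: a_5=2, p_5 = 2*1911 + 575 = 4397, q_5 = 2*113 + 34 = 260.
  i=6: a_6=3, p_6 = 3*4397 + 1911 = 15102, q_6 = 3*260 + 113 = 893.
  i=7: a_7=3, p_7 = 3*15102 + 4397 = 49703, q_7 = 3*893 + 260 = 2939.
  i=8: a_8=10, p_8 = 10*49703 + 15102 = 512132, q_8 = 10*2939 + 893 = 30283.
  i=9: a_9=1, p_9 = 1*512132 + 49703 = 561835, q_9 = 1*30283 + 2939 = 33222.
Check: 561835^2 - 286*33222^2 = 315658567225 - 315658567224 = 1, so (x, y) = (561835, 33222) solves the equation, and by the theorem it is the least positive solution.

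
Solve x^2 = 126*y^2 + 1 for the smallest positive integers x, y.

(x, y) = (449, 40)

First expand sqrt(126) as a continued fraction. With x_i = (sqrt(126) + m_i)/d_i and (m_0, d_0) = (0, 1): a_0 = floor(sqrt(126)) = 11, since 11^2 = 121 <= 126 < 144 = 12^2.
Iterate m_{i+1} = d_i*a_i - m_i, d_{i+1} = (126 - m_{i+1}^2)/d_i, a_{i+1} = floor((a_0 + m_{i+1})/d_{i+1}):
  m_1 = 1*11 - 0 = 11, d_1 = (126 - 11^2)/1 = 5/1 = 5, a_1 = floor((11 + 11)/5) = 4.
  m_2 = 5*4 - 11 = 9, d_2 = (126 - 9^2)/5 = 45/5 = 9, a_2 = floor((11 + 9)/9) = 2.
  m_3 = 9*2 - 9 = 9, d_3 = (126 - 9^2)/9 = 45/9 = 5, a_3 = floor((11 + 9)/5) = 4.
  m_4 = 5*4 - 9 = 11, d_4 = (126 - 11^2)/5 = 5/5 = 1, a_4 = floor((11 + 11)/1) = 22.
  m_5 = 1*22 - 11 = 11, d_5 = (126 - 11^2)/1 = 5/1 = 5: (m_5, d_5) = (m_1, d_1) = (11, 5), so from here the quotients repeat a_1, ..., a_4; the period length is 4.
So sqrt(126) = [11; (4, 2, 4, 22)] with period length k = 4.
k is even, so the fundamental solution of x^2 - 126y^2 = 1 is (p_{k-1}, q_{k-1}) = (p_3, q_3); compute convergents through index 3.
Convergents (p_i = a_i*p_{i-1} + p_{i-2}, q_i = a_i*q_{i-1} + q_{i-2} with p_{-2}=0, p_{-1}=1, q_{-2}=1, q_{-1}=0):
  i=0: a_0=11, p_0 = 11*1 + 0 = 11, q_0 = 11*0 + 1 = 1.
  i=1: a_1=4, p_1 = 4*11 + 1 = 45, q_1 = 4*1 + 0 = 4.
  i=2: a_2=2, p_2 = 2*45 + 11 = 101, q_2 = 2*4 + 1 = 9.
  i=3: a_3=4, p_3 = 4*101 + 45 = 449, q_3 = 4*9 + 4 = 40.
Check: 449^2 - 126*40^2 = 201601 - 201600 = 1, so (x, y) = (449, 40) solves the equation, and by the theorem it is the least positive solution.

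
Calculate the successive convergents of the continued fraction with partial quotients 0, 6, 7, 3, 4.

0/1, 1/6, 7/43, 22/135, 95/583

Using the convergent recurrence p_i = a_i*p_{i-1} + p_{i-2}, q_i = a_i*q_{i-1} + q_{i-2} with p_{-2}=0, p_{-1}=1, q_{-2}=1, q_{-1}=0:
  i=0: a_0=0, p_0 = 0*1 + 0 = 0, q_0 = 0*0 + 1 = 1.
  i=1: a_1=6, p_1 = 6*0 + 1 = 1, q_1 = 6*1 + 0 = 6.
  i=2: a_2=7, p_2 = 7*1 + 0 = 7, q_2 = 7*6 + 1 = 43.
  i=3: a_3=3, p_3 = 3*7 + 1 = 22, q_3 = 3*43 + 6 = 135.
  i=4: a_4=4, p_4 = 4*22 + 7 = 95, q_4 = 4*135 + 43 = 583.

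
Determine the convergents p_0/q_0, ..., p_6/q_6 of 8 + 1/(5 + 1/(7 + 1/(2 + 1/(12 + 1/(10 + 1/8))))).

8/1, 41/5, 295/36, 631/77, 7867/960, 79301/9677, 642275/78376

Using the convergent recurrence p_i = a_i*p_{i-1} + p_{i-2}, q_i = a_i*q_{i-1} + q_{i-2} with p_{-2}=0, p_{-1}=1, q_{-2}=1, q_{-1}=0:
  i=0: a_0=8, p_0 = 8*1 + 0 = 8, q_0 = 8*0 + 1 = 1.
  i=1: a_1=5, p_1 = 5*8 + 1 = 41, q_1 = 5*1 + 0 = 5.
  i=2: a_2=7, p_2 = 7*41 + 8 = 295, q_2 = 7*5 + 1 = 36.
  i=3: a_3=2, p_3 = 2*295 + 41 = 631, q_3 = 2*36 + 5 = 77.
  i=4: a_4=12, p_4 = 12*631 + 295 = 7867, q_4 = 12*77 + 36 = 960.
  i=5: a_5=10, p_5 = 10*7867 + 631 = 79301, q_5 = 10*960 + 77 = 9677.
  i=6: a_6=8, p_6 = 8*79301 + 7867 = 642275, q_6 = 8*9677 + 960 = 78376.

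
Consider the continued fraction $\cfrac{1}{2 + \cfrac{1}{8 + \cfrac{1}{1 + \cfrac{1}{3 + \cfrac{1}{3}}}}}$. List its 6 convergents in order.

Using the convergent recurrence p_i = a_i*p_{i-1} + p_{i-2}, q_i = a_i*q_{i-1} + q_{i-2} with p_{-2}=0, p_{-1}=1, q_{-2}=1, q_{-1}=0:
  i=0: a_0=0, p_0 = 0*1 + 0 = 0, q_0 = 0*0 + 1 = 1.
  i=1: a_1=2, p_1 = 2*0 + 1 = 1, q_1 = 2*1 + 0 = 2.
  i=2: a_2=8, p_2 = 8*1 + 0 = 8, q_2 = 8*2 + 1 = 17.
  i=3: a_3=1, p_3 = 1*8 + 1 = 9, q_3 = 1*17 + 2 = 19.
  i=4: a_4=3, p_4 = 3*9 + 8 = 35, q_4 = 3*19 + 17 = 74.
  i=5: a_5=3, p_5 = 3*35 + 9 = 114, q_5 = 3*74 + 19 = 241.

0/1, 1/2, 8/17, 9/19, 35/74, 114/241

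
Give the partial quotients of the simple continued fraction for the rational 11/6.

Run the Euclidean algorithm on 11 and 6; the successive quotients are the partial quotients a_0, a_1, ... (each step inverts the fractional part left over by the previous one):
  11 = 1*6 + 5, so a_0 = 1.
  6 = 1*5 + 1, so a_1 = 1.
  5 = 5*1 + 0, so a_2 = 5.
The remainder reaches 0 after 3 divisions, so the expansion has 3 partial quotients, read off in order.

[1; 1, 5]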